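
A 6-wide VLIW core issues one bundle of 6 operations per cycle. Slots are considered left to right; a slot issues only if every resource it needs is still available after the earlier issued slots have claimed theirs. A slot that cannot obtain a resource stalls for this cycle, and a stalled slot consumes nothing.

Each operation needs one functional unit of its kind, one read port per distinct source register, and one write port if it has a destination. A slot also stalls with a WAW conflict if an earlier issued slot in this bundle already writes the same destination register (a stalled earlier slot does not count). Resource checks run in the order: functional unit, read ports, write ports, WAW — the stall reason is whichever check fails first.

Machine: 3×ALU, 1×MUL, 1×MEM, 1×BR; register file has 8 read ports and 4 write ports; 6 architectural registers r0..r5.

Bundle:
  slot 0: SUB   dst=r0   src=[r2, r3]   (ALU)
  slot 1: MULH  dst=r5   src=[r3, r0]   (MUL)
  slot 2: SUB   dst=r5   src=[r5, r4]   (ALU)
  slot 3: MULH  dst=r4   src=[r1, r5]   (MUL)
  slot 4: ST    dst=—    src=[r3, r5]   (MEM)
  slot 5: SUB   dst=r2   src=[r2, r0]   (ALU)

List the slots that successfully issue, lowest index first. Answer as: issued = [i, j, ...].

#0 ALU src=r2,r3 dispatched  <A:2 Mu:1 Ld:1 B:1 rd:6 wr:3>
#1 MUL src=r3,r0 dispatched  <A:2 Mu:0 Ld:1 B:1 rd:4 wr:2>
#2 ALU src=r5,r4 held:WAW  <A:2 Mu:0 Ld:1 B:1 rd:4 wr:2>
#3 MUL src=r1,r5 held:FU  <A:2 Mu:0 Ld:1 B:1 rd:4 wr:2>
#4 MEM src=r3,r5 dispatched  <A:2 Mu:0 Ld:0 B:1 rd:2 wr:2>
#5 ALU src=r2,r0 dispatched  <A:1 Mu:0 Ld:0 B:1 rd:0 wr:1>

issued = [0, 1, 4, 5]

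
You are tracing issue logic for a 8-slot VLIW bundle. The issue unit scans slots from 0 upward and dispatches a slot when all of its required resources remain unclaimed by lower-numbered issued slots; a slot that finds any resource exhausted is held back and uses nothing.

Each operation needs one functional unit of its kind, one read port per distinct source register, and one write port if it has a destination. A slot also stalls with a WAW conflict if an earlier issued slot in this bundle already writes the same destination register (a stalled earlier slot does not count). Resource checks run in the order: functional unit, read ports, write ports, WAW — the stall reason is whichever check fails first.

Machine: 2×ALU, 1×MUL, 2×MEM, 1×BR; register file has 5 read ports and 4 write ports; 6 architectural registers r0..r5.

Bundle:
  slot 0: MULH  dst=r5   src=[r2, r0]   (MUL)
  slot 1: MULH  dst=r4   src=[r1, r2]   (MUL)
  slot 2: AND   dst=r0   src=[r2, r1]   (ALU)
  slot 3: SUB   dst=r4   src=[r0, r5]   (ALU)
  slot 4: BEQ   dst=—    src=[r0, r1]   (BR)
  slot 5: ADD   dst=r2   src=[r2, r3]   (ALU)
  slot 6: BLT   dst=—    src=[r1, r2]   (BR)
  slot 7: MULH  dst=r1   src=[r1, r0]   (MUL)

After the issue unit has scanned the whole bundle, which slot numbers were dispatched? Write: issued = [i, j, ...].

issued = [0, 2]

  0. MUL→r5 ⇒ go  {2A/0Mu/2Ld/1B | 3r 3w}
  1. MUL→r4 ⇒ no(FU)  {2A/0Mu/2Ld/1B | 3r 3w}
  2. ALU→r0 ⇒ go  {1A/0Mu/2Ld/1B | 1r 2w}
  3. ALU→r4 ⇒ no(RD_PORT)  {1A/0Mu/2Ld/1B | 1r 2w}
  4. BR ⇒ no(RD_PORT)  {1A/0Mu/2Ld/1B | 1r 2w}
  5. ALU→r2 ⇒ no(RD_PORT)  {1A/0Mu/2Ld/1B | 1r 2w}
  6. BR ⇒ no(RD_PORT)  {1A/0Mu/2Ld/1B | 1r 2w}
  7. MUL→r1 ⇒ no(FU)  {1A/0Mu/2Ld/1B | 1r 2w}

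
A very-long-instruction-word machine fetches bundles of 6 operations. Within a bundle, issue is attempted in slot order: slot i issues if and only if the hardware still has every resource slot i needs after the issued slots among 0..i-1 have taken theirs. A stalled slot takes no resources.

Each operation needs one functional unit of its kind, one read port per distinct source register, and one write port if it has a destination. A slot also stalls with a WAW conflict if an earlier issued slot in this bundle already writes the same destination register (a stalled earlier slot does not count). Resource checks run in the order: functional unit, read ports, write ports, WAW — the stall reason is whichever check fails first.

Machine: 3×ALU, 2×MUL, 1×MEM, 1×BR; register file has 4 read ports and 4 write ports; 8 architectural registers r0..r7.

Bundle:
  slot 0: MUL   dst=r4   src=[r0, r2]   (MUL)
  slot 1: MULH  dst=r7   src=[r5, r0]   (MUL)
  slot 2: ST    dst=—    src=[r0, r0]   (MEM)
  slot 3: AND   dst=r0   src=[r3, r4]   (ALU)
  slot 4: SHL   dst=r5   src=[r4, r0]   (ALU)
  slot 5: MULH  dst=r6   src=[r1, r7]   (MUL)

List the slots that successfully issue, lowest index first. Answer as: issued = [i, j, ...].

issued = [0, 1]

[0] MUL needs rd=2 wr=1: ok; after: ALU=3 MUL=1 MEM=1 BR=1, R=2, W=3
[1] MUL needs rd=2 wr=1: ok; after: ALU=3 MUL=0 MEM=1 BR=1, R=0, W=2
[2] MEM needs rd=1 wr=0: RD_PORT; after: ALU=3 MUL=0 MEM=1 BR=1, R=0, W=2
[3] ALU needs rd=2 wr=1: RD_PORT; after: ALU=3 MUL=0 MEM=1 BR=1, R=0, W=2
[4] ALU needs rd=2 wr=1: RD_PORT; after: ALU=3 MUL=0 MEM=1 BR=1, R=0, W=2
[5] MUL needs rd=2 wr=1: FU; after: ALU=3 MUL=0 MEM=1 BR=1, R=0, W=2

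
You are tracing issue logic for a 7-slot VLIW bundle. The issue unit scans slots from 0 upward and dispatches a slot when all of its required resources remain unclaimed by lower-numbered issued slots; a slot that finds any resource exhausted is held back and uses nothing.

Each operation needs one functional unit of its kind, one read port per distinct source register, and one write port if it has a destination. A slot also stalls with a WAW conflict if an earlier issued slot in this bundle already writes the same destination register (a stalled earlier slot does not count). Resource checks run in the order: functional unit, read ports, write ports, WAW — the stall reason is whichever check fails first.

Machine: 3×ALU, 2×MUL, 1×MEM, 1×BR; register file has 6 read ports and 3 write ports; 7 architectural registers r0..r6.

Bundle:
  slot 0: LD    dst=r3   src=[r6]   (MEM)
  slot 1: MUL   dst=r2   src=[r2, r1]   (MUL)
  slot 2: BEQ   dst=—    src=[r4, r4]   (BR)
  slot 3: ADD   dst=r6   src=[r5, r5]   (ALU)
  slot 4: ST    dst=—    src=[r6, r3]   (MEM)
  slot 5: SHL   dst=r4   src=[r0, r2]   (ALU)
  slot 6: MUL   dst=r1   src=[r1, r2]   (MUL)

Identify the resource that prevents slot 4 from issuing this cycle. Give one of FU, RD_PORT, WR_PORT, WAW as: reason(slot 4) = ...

reason(slot 4) = FU

  0. MEM→r3 ⇒ go  {3A/2Mu/0Ld/1B | 5r 2w}
  1. MUL→r2 ⇒ go  {3A/1Mu/0Ld/1B | 3r 1w}
  2. BR ⇒ go  {3A/1Mu/0Ld/0B | 2r 1w}
  3. ALU→r6 ⇒ go  {2A/1Mu/0Ld/0B | 1r 0w}
  4. MEM ⇒ no(FU)  {2A/1Mu/0Ld/0B | 1r 0w}
  5. ALU→r4 ⇒ no(RD_PORT)  {2A/1Mu/0Ld/0B | 1r 0w}
  6. MUL→r1 ⇒ no(RD_PORT)  {2A/1Mu/0Ld/0B | 1r 0w}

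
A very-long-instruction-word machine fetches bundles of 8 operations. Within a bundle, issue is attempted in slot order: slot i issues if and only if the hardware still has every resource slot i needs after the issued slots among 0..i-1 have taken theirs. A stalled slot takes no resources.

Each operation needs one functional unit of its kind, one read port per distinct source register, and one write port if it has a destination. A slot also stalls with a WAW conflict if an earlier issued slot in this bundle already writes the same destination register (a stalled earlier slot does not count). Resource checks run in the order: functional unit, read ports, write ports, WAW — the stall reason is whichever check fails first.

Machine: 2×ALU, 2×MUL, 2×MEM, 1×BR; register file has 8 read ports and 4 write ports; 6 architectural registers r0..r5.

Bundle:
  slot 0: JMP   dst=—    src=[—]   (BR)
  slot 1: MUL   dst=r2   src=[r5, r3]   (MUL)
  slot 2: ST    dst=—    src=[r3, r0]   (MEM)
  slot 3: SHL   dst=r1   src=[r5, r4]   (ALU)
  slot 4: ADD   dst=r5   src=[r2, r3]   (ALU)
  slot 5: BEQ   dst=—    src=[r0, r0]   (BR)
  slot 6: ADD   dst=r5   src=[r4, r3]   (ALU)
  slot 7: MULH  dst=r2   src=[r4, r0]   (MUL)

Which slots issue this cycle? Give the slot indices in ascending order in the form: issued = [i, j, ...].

issued = [0, 1, 2, 3, 4]

[0] BR needs rd=0 wr=0: ok; after: ALU=2 MUL=2 MEM=2 BR=0, R=8, W=4
[1] MUL needs rd=2 wr=1: ok; after: ALU=2 MUL=1 MEM=2 BR=0, R=6, W=3
[2] MEM needs rd=2 wr=0: ok; after: ALU=2 MUL=1 MEM=1 BR=0, R=4, W=3
[3] ALU needs rd=2 wr=1: ok; after: ALU=1 MUL=1 MEM=1 BR=0, R=2, W=2
[4] ALU needs rd=2 wr=1: ok; after: ALU=0 MUL=1 MEM=1 BR=0, R=0, W=1
[5] BR needs rd=1 wr=0: FU; after: ALU=0 MUL=1 MEM=1 BR=0, R=0, W=1
[6] ALU needs rd=2 wr=1: FU; after: ALU=0 MUL=1 MEM=1 BR=0, R=0, W=1
[7] MUL needs rd=2 wr=1: RD_PORT; after: ALU=0 MUL=1 MEM=1 BR=0, R=0, W=1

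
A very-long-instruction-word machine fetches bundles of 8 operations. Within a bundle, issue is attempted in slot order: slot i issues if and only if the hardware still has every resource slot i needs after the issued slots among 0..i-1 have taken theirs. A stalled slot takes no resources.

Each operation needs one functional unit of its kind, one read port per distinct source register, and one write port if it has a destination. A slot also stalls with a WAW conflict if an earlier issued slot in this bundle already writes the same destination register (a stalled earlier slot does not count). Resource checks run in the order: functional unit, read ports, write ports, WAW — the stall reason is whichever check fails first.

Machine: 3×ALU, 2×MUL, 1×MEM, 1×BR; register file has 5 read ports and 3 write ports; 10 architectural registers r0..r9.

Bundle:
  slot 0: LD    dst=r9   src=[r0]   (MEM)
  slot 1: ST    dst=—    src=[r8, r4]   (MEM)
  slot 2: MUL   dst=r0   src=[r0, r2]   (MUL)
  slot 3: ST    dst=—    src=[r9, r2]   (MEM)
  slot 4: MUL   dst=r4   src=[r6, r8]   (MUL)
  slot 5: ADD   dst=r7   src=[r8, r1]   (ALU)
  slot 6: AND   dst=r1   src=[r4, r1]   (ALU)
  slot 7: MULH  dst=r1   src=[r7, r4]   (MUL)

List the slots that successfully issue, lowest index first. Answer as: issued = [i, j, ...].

issued = [0, 2, 4]

  0. MEM→r9 ⇒ go  {3A/2Mu/0Ld/1B | 4r 2w}
  1. MEM ⇒ no(FU)  {3A/2Mu/0Ld/1B | 4r 2w}
  2. MUL→r0 ⇒ go  {3A/1Mu/0Ld/1B | 2r 1w}
  3. MEM ⇒ no(FU)  {3A/1Mu/0Ld/1B | 2r 1w}
  4. MUL→r4 ⇒ go  {3A/0Mu/0Ld/1B | 0r 0w}
  5. ALU→r7 ⇒ no(RD_PORT)  {3A/0Mu/0Ld/1B | 0r 0w}
  6. ALU→r1 ⇒ no(RD_PORT)  {3A/0Mu/0Ld/1B | 0r 0w}
  7. MUL→r1 ⇒ no(FU)  {3A/0Mu/0Ld/1B | 0r 0w}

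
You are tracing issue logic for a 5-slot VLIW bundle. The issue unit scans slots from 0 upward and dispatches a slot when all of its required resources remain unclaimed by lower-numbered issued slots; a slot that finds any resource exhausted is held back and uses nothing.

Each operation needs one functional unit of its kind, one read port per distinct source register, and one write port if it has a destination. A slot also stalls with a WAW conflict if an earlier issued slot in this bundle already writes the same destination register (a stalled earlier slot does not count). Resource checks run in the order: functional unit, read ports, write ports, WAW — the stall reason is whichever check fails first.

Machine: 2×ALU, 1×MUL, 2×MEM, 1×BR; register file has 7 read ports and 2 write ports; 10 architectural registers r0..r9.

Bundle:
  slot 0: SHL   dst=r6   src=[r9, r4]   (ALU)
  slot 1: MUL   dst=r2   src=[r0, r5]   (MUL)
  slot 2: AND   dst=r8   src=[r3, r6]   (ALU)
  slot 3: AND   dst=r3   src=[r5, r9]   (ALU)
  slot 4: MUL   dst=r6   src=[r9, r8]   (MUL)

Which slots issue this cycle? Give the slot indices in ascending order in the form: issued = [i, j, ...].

#0 ALU src=r9,r4 dispatched  <A:1 Mu:1 Ld:2 B:1 rd:5 wr:1>
#1 MUL src=r0,r5 dispatched  <A:1 Mu:0 Ld:2 B:1 rd:3 wr:0>
#2 ALU src=r3,r6 held:WR_PORT  <A:1 Mu:0 Ld:2 B:1 rd:3 wr:0>
#3 ALU src=r5,r9 held:WR_PORT  <A:1 Mu:0 Ld:2 B:1 rd:3 wr:0>
#4 MUL src=r9,r8 held:FU  <A:1 Mu:0 Ld:2 B:1 rd:3 wr:0>

issued = [0, 1]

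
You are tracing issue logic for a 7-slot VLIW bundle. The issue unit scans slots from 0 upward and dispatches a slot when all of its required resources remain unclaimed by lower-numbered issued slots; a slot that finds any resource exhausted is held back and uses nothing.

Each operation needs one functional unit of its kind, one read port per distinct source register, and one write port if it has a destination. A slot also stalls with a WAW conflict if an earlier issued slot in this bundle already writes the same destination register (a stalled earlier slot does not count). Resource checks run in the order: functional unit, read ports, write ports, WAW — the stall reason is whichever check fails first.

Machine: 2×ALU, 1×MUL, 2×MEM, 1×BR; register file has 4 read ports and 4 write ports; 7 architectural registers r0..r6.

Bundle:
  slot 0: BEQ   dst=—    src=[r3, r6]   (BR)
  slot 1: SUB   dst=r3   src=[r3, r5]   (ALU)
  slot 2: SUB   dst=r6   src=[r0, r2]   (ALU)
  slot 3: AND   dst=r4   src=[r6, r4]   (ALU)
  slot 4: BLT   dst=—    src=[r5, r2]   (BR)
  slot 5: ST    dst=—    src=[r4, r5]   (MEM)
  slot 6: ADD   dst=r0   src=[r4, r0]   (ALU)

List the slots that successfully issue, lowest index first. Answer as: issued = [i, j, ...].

issued = [0, 1]

(0) want 1×BR +2rd +0wr — yes → AL2|MU1|ME2|BR0|rd2|wr4
(1) want 1×ALU +2rd +1wr — yes → AL1|MU1|ME2|BR0|rd0|wr3
(2) want 1×ALU +2rd +1wr — RD_PORT → AL1|MU1|ME2|BR0|rd0|wr3
(3) want 1×ALU +2rd +1wr — RD_PORT → AL1|MU1|ME2|BR0|rd0|wr3
(4) want 1×BR +2rd +0wr — FU → AL1|MU1|ME2|BR0|rd0|wr3
(5) want 1×MEM +2rd +0wr — RD_PORT → AL1|MU1|ME2|BR0|rd0|wr3
(6) want 1×ALU +2rd +1wr — RD_PORT → AL1|MU1|ME2|BR0|rd0|wr3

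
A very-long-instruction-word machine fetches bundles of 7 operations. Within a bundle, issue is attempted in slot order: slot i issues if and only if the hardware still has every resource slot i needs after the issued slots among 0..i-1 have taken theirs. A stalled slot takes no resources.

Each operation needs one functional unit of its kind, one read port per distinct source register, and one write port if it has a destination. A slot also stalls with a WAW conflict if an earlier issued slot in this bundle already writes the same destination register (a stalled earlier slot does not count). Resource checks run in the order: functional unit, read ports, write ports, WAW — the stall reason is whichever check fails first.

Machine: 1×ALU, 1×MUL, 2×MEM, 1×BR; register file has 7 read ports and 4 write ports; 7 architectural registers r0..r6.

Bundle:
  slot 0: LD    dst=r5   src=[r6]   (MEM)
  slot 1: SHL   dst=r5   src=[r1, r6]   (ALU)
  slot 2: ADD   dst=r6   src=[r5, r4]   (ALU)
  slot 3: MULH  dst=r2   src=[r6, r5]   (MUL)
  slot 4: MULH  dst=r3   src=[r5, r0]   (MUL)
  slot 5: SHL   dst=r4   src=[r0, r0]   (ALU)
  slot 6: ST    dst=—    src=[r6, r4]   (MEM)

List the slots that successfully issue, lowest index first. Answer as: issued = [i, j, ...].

(0) want 1×MEM +1rd +1wr — yes → AL1|MU1|ME1|BR1|rd6|wr3
(1) want 1×ALU +2rd +1wr — WAW → AL1|MU1|ME1|BR1|rd6|wr3
(2) want 1×ALU +2rd +1wr — yes → AL0|MU1|ME1|BR1|rd4|wr2
(3) want 1×MUL +2rd +1wr — yes → AL0|MU0|ME1|BR1|rd2|wr1
(4) want 1×MUL +2rd +1wr — FU → AL0|MU0|ME1|BR1|rd2|wr1
(5) want 1×ALU +1rd +1wr — FU → AL0|MU0|ME1|BR1|rd2|wr1
(6) want 1×MEM +2rd +0wr — yes → AL0|MU0|ME0|BR1|rd0|wr1

issued = [0, 2, 3, 6]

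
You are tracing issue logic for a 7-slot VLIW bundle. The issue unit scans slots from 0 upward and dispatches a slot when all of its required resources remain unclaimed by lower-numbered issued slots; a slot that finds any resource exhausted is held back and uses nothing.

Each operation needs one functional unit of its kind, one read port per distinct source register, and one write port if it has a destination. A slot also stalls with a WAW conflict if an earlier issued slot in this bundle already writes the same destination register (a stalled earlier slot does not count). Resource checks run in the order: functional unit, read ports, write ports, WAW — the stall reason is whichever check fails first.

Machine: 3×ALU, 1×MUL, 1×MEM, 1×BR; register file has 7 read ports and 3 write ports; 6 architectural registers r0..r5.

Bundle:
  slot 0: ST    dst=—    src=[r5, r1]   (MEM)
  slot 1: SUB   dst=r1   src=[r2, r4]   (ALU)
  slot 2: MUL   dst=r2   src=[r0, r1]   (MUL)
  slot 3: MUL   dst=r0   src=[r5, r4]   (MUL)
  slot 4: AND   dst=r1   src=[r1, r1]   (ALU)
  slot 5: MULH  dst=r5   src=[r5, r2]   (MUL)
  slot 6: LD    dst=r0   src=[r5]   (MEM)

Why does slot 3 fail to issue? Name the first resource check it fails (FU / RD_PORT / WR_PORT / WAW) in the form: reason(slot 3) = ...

reason(slot 3) = FU

[0] MEM needs rd=2 wr=0: ok; after: ALU=3 MUL=1 MEM=0 BR=1, R=5, W=3
[1] ALU needs rd=2 wr=1: ok; after: ALU=2 MUL=1 MEM=0 BR=1, R=3, W=2
[2] MUL needs rd=2 wr=1: ok; after: ALU=2 MUL=0 MEM=0 BR=1, R=1, W=1
[3] MUL needs rd=2 wr=1: FU; after: ALU=2 MUL=0 MEM=0 BR=1, R=1, W=1
[4] ALU needs rd=1 wr=1: WAW; after: ALU=2 MUL=0 MEM=0 BR=1, R=1, W=1
[5] MUL needs rd=2 wr=1: FU; after: ALU=2 MUL=0 MEM=0 BR=1, R=1, W=1
[6] MEM needs rd=1 wr=1: FU; after: ALU=2 MUL=0 MEM=0 BR=1, R=1, W=1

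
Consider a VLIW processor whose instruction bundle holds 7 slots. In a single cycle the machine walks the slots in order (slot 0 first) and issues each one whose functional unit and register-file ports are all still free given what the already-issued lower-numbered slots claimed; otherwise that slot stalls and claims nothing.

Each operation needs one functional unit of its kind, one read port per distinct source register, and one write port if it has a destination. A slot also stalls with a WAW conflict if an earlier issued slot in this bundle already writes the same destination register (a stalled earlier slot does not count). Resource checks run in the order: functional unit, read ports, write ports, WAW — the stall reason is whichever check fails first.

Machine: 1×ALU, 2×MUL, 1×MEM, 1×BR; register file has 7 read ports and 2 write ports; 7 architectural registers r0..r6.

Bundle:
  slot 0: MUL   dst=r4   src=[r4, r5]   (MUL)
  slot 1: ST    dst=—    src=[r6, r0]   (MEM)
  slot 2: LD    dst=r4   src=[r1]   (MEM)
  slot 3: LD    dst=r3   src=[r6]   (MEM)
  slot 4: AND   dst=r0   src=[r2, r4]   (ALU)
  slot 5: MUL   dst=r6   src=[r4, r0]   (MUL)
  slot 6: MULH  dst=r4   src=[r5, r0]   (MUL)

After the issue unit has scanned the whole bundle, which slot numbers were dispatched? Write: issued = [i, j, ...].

slot 0 (MUL): ISSUE — free A1,Mu1,Ld1,B1 rp5 wp1
slot 1 (MEM): ISSUE — free A1,Mu1,Ld0,B1 rp3 wp1
slot 2 (MEM): stall FU — free A1,Mu1,Ld0,B1 rp3 wp1
slot 3 (MEM): stall FU — free A1,Mu1,Ld0,B1 rp3 wp1
slot 4 (ALU): ISSUE — free A0,Mu1,Ld0,B1 rp1 wp0
slot 5 (MUL): stall RD_PORT — free A0,Mu1,Ld0,B1 rp1 wp0
slot 6 (MUL): stall RD_PORT — free A0,Mu1,Ld0,B1 rp1 wp0

issued = [0, 1, 4]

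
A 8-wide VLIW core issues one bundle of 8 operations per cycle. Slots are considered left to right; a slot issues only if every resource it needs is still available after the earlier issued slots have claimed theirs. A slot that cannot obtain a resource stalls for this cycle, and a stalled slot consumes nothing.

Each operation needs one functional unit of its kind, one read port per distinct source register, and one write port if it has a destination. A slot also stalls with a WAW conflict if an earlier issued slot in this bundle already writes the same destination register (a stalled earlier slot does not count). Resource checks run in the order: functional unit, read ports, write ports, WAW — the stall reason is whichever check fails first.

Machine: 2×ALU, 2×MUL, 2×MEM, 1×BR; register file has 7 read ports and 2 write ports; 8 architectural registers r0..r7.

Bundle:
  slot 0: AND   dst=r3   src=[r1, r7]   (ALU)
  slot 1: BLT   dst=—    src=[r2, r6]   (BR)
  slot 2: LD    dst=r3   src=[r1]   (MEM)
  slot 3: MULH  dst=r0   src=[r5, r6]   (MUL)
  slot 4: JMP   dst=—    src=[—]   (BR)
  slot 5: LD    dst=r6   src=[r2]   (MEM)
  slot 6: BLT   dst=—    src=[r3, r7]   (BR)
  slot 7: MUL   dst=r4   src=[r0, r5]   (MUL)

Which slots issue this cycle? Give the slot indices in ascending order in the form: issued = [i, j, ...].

issued = [0, 1, 3]

  0. ALU→r3 ⇒ go  {1A/2Mu/2Ld/1B | 5r 1w}
  1. BR ⇒ go  {1A/2Mu/2Ld/0B | 3r 1w}
  2. MEM→r3 ⇒ no(WAW)  {1A/2Mu/2Ld/0B | 3r 1w}
  3. MUL→r0 ⇒ go  {1A/1Mu/2Ld/0B | 1r 0w}
  4. BR ⇒ no(FU)  {1A/1Mu/2Ld/0B | 1r 0w}
  5. MEM→r6 ⇒ no(WR_PORT)  {1A/1Mu/2Ld/0B | 1r 0w}
  6. BR ⇒ no(FU)  {1A/1Mu/2Ld/0B | 1r 0w}
  7. MUL→r4 ⇒ no(RD_PORT)  {1A/1Mu/2Ld/0B | 1r 0w}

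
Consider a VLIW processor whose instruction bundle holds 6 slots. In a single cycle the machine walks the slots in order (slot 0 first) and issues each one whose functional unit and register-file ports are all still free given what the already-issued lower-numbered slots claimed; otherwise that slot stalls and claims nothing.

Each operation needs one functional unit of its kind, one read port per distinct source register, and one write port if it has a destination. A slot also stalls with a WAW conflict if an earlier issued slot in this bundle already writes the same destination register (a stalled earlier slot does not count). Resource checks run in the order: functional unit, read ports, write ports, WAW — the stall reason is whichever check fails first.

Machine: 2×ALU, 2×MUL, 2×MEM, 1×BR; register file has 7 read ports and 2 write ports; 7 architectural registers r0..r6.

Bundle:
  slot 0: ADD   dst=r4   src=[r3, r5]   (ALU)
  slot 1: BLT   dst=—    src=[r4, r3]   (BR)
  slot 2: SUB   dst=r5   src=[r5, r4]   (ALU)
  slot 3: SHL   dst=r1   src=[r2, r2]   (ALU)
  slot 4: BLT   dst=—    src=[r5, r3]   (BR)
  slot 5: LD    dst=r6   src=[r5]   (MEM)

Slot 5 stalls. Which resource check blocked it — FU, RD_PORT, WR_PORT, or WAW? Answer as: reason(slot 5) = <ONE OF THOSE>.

  0. ALU→r4 ⇒ go  {1A/2Mu/2Ld/1B | 5r 1w}
  1. BR ⇒ go  {1A/2Mu/2Ld/0B | 3r 1w}
  2. ALU→r5 ⇒ go  {0A/2Mu/2Ld/0B | 1r 0w}
  3. ALU→r1 ⇒ no(FU)  {0A/2Mu/2Ld/0B | 1r 0w}
  4. BR ⇒ no(FU)  {0A/2Mu/2Ld/0B | 1r 0w}
  5. MEM→r6 ⇒ no(WR_PORT)  {0A/2Mu/2Ld/0B | 1r 0w}

reason(slot 5) = WR_PORT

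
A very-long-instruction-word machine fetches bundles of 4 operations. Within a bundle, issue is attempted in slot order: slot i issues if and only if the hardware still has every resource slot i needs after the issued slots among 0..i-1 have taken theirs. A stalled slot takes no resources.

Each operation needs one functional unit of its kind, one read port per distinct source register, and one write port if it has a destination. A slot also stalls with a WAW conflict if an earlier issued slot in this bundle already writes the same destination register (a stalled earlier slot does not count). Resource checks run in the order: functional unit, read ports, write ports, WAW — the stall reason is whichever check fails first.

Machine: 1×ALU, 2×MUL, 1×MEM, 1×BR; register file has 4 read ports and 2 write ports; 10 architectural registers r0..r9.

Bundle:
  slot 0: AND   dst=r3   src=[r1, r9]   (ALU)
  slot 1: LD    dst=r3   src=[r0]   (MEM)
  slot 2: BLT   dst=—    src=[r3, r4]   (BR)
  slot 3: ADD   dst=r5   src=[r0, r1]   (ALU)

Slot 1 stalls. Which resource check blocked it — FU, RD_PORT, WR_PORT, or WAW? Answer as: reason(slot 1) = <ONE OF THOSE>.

reason(slot 1) = WAW

[0] ALU needs rd=2 wr=1: ok; after: ALU=0 MUL=2 MEM=1 BR=1, R=2, W=1
[1] MEM needs rd=1 wr=1: WAW; after: ALU=0 MUL=2 MEM=1 BR=1, R=2, W=1
[2] BR needs rd=2 wr=0: ok; after: ALU=0 MUL=2 MEM=1 BR=0, R=0, W=1
[3] ALU needs rd=2 wr=1: FU; after: ALU=0 MUL=2 MEM=1 BR=0, R=0, W=1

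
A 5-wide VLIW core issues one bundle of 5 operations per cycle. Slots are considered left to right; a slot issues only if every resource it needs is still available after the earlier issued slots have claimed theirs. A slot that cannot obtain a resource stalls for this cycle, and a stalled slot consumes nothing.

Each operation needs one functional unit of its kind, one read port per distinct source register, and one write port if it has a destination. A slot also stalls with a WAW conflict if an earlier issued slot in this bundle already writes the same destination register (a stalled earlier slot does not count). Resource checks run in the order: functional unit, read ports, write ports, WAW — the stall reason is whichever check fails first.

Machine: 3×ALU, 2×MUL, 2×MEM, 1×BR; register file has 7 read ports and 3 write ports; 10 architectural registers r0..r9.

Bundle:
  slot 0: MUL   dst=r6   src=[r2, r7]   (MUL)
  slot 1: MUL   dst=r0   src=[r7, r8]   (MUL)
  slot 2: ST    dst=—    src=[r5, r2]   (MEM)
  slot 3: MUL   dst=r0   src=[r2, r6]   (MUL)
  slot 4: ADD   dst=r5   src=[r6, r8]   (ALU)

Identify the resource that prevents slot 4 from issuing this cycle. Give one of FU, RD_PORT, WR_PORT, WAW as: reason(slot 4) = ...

slot 0 (MUL): ISSUE — free A3,Mu1,Ld2,B1 rp5 wp2
slot 1 (MUL): ISSUE — free A3,Mu0,Ld2,B1 rp3 wp1
slot 2 (MEM): ISSUE — free A3,Mu0,Ld1,B1 rp1 wp1
slot 3 (MUL): stall FU — free A3,Mu0,Ld1,B1 rp1 wp1
slot 4 (ALU): stall RD_PORT — free A3,Mu0,Ld1,B1 rp1 wp1

reason(slot 4) = RD_PORT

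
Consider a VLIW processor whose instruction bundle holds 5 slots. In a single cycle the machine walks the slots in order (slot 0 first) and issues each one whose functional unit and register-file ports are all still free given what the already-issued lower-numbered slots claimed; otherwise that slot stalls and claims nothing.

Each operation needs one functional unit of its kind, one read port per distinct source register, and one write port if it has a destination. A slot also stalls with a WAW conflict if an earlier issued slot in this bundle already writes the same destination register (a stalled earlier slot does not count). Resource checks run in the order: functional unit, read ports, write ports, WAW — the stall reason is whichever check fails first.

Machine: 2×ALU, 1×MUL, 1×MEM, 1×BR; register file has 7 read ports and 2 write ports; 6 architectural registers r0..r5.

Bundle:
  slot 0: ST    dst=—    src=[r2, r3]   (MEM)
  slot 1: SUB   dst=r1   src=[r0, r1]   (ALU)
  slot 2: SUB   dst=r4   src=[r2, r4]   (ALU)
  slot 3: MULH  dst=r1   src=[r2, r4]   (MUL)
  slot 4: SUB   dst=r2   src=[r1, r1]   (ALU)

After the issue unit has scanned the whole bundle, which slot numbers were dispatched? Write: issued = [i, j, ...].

issued = [0, 1, 2]

#0 MEM src=r2,r3 dispatched  <A:2 Mu:1 Ld:0 B:1 rd:5 wr:2>
#1 ALU src=r0,r1 dispatched  <A:1 Mu:1 Ld:0 B:1 rd:3 wr:1>
#2 ALU src=r2,r4 dispatched  <A:0 Mu:1 Ld:0 B:1 rd:1 wr:0>
#3 MUL src=r2,r4 held:RD_PORT  <A:0 Mu:1 Ld:0 B:1 rd:1 wr:0>
#4 ALU src=r1,r1 held:FU  <A:0 Mu:1 Ld:0 B:1 rd:1 wr:0>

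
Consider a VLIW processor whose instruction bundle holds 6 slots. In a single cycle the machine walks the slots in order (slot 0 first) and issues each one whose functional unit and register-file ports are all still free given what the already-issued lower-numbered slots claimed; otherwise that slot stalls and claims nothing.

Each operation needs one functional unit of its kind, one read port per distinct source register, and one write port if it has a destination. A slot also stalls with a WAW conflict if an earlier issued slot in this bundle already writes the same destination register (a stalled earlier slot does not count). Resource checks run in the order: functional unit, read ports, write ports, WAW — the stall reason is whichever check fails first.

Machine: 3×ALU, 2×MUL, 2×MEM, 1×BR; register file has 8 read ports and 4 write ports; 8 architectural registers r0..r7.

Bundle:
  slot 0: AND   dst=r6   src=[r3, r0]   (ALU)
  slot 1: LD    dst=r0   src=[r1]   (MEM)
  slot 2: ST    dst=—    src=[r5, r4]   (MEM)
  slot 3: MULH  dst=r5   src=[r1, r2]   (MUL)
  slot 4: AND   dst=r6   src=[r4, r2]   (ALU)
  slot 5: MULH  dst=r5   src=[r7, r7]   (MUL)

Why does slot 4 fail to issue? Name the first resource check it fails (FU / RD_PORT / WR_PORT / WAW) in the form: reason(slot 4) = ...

reason(slot 4) = RD_PORT

slot 0 (ALU): ISSUE — free A2,Mu2,Ld2,B1 rp6 wp3
slot 1 (MEM): ISSUE — free A2,Mu2,Ld1,B1 rp5 wp2
slot 2 (MEM): ISSUE — free A2,Mu2,Ld0,B1 rp3 wp2
slot 3 (MUL): ISSUE — free A2,Mu1,Ld0,B1 rp1 wp1
slot 4 (ALU): stall RD_PORT — free A2,Mu1,Ld0,B1 rp1 wp1
slot 5 (MUL): stall WAW — free A2,Mu1,Ld0,B1 rp1 wp1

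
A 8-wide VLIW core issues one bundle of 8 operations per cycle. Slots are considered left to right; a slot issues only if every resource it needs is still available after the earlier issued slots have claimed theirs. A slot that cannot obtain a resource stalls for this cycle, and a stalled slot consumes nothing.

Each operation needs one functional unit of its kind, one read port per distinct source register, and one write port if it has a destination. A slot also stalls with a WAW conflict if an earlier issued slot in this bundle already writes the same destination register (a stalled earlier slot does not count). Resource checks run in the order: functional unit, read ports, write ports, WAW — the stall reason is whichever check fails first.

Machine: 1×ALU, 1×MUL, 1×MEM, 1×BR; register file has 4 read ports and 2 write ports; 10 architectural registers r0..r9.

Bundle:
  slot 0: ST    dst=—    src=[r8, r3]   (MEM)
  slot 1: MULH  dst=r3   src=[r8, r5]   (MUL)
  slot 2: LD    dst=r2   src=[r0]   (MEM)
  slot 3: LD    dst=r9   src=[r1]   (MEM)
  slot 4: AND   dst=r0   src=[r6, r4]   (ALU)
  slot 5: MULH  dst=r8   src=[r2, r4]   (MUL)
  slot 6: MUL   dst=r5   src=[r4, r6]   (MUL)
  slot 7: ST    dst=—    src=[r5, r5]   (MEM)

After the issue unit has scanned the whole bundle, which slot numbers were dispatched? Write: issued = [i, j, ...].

slot 0 (MEM): ISSUE — free A1,Mu1,Ld0,B1 rp2 wp2
slot 1 (MUL): ISSUE — free A1,Mu0,Ld0,B1 rp0 wp1
slot 2 (MEM): stall FU — free A1,Mu0,Ld0,B1 rp0 wp1
slot 3 (MEM): stall FU — free A1,Mu0,Ld0,B1 rp0 wp1
slot 4 (ALU): stall RD_PORT — free A1,Mu0,Ld0,B1 rp0 wp1
slot 5 (MUL): stall FU — free A1,Mu0,Ld0,B1 rp0 wp1
slot 6 (MUL): stall FU — free A1,Mu0,Ld0,B1 rp0 wp1
slot 7 (MEM): stall FU — free A1,Mu0,Ld0,B1 rp0 wp1

issued = [0, 1]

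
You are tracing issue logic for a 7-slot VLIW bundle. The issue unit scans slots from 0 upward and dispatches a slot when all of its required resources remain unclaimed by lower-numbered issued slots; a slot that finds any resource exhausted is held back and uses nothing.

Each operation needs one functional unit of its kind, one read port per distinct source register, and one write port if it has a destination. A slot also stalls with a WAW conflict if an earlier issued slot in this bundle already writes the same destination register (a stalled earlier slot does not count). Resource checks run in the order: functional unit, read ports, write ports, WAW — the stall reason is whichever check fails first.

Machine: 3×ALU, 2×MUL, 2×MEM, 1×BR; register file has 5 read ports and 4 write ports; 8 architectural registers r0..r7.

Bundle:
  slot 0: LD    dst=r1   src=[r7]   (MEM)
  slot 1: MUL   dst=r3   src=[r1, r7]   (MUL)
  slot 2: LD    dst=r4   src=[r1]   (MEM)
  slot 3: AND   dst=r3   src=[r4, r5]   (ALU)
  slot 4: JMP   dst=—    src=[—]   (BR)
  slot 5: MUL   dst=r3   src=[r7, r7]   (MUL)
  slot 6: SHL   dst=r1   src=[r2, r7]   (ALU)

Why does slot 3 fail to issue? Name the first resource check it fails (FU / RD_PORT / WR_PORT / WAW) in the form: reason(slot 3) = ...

reason(slot 3) = RD_PORT

slot 0 (MEM): ISSUE — free A3,Mu2,Ld1,B1 rp4 wp3
slot 1 (MUL): ISSUE — free A3,Mu1,Ld1,B1 rp2 wp2
slot 2 (MEM): ISSUE — free A3,Mu1,Ld0,B1 rp1 wp1
slot 3 (ALU): stall RD_PORT — free A3,Mu1,Ld0,B1 rp1 wp1
slot 4 (BR): ISSUE — free A3,Mu1,Ld0,B0 rp1 wp1
slot 5 (MUL): stall WAW — free A3,Mu1,Ld0,B0 rp1 wp1
slot 6 (ALU): stall RD_PORT — free A3,Mu1,Ld0,B0 rp1 wp1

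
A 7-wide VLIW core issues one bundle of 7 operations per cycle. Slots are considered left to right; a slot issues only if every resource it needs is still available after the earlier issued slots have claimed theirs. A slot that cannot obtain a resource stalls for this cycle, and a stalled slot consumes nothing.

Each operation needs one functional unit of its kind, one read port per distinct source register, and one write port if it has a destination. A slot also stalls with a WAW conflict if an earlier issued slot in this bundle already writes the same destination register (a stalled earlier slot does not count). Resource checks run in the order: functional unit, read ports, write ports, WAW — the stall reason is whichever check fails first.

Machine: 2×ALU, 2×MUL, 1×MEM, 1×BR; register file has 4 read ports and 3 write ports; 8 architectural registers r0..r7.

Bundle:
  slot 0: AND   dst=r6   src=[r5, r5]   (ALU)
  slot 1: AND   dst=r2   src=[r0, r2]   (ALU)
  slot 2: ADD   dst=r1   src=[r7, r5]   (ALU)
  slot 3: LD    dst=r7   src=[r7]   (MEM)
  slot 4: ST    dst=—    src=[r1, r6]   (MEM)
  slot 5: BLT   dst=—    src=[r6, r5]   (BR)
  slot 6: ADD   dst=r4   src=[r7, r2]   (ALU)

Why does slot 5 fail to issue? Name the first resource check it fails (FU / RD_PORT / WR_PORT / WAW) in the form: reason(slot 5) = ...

  0. ALU→r6 ⇒ go  {1A/2Mu/1Ld/1B | 3r 2w}
  1. ALU→r2 ⇒ go  {0A/2Mu/1Ld/1B | 1r 1w}
  2. ALU→r1 ⇒ no(FU)  {0A/2Mu/1Ld/1B | 1r 1w}
  3. MEM→r7 ⇒ go  {0A/2Mu/0Ld/1B | 0r 0w}
  4. MEM ⇒ no(FU)  {0A/2Mu/0Ld/1B | 0r 0w}
  5. BR ⇒ no(RD_PORT)  {0A/2Mu/0Ld/1B | 0r 0w}
  6. ALU→r4 ⇒ no(FU)  {0A/2Mu/0Ld/1B | 0r 0w}

reason(slot 5) = RD_PORT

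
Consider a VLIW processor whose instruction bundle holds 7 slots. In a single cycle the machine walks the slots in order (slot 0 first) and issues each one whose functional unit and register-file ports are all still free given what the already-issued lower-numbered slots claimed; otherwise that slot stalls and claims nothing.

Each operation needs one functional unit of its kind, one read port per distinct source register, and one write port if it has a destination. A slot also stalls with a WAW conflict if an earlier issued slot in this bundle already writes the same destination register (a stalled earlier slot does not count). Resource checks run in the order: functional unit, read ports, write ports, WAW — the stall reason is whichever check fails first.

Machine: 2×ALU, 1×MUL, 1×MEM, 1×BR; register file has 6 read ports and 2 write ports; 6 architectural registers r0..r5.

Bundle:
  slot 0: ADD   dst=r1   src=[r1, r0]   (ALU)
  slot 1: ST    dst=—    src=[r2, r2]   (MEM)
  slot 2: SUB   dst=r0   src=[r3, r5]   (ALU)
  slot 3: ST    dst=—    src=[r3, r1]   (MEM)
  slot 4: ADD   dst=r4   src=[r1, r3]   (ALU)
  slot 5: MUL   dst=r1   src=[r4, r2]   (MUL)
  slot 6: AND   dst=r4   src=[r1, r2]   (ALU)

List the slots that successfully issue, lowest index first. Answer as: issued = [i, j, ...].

  0. ALU→r1 ⇒ go  {1A/1Mu/1Ld/1B | 4r 1w}
  1. MEM ⇒ go  {1A/1Mu/0Ld/1B | 3r 1w}
  2. ALU→r0 ⇒ go  {0A/1Mu/0Ld/1B | 1r 0w}
  3. MEM ⇒ no(FU)  {0A/1Mu/0Ld/1B | 1r 0w}
  4. ALU→r4 ⇒ no(FU)  {0A/1Mu/0Ld/1B | 1r 0w}
  5. MUL→r1 ⇒ no(RD_PORT)  {0A/1Mu/0Ld/1B | 1r 0w}
  6. ALU→r4 ⇒ no(FU)  {0A/1Mu/0Ld/1B | 1r 0w}

issued = [0, 1, 2]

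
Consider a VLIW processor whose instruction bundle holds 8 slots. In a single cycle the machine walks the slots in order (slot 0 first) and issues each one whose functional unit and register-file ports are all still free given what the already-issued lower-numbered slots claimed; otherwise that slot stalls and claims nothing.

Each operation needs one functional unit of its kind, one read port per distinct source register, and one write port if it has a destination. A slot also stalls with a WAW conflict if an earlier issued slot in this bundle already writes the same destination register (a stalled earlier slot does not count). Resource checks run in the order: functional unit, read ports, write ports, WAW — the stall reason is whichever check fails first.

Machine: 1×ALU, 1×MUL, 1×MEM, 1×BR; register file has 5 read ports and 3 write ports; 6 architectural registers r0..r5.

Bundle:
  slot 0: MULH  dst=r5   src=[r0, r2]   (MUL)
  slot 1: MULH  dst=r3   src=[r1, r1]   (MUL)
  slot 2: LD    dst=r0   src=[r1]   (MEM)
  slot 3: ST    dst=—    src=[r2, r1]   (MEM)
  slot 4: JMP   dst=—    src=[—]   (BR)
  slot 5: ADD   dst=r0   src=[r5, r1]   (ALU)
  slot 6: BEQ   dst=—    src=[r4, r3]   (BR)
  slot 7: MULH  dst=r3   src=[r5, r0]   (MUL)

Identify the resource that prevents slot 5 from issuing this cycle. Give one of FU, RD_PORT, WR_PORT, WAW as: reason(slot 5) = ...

reason(slot 5) = WAW

#0 MUL src=r0,r2 dispatched  <A:1 Mu:0 Ld:1 B:1 rd:3 wr:2>
#1 MUL src=r1,r1 held:FU  <A:1 Mu:0 Ld:1 B:1 rd:3 wr:2>
#2 MEM src=r1 dispatched  <A:1 Mu:0 Ld:0 B:1 rd:2 wr:1>
#3 MEM src=r2,r1 held:FU  <A:1 Mu:0 Ld:0 B:1 rd:2 wr:1>
#4 BR src=- dispatched  <A:1 Mu:0 Ld:0 B:0 rd:2 wr:1>
#5 ALU src=r5,r1 held:WAW  <A:1 Mu:0 Ld:0 B:0 rd:2 wr:1>
#6 BR src=r4,r3 held:FU  <A:1 Mu:0 Ld:0 B:0 rd:2 wr:1>
#7 MUL src=r5,r0 held:FU  <A:1 Mu:0 Ld:0 B:0 rd:2 wr:1>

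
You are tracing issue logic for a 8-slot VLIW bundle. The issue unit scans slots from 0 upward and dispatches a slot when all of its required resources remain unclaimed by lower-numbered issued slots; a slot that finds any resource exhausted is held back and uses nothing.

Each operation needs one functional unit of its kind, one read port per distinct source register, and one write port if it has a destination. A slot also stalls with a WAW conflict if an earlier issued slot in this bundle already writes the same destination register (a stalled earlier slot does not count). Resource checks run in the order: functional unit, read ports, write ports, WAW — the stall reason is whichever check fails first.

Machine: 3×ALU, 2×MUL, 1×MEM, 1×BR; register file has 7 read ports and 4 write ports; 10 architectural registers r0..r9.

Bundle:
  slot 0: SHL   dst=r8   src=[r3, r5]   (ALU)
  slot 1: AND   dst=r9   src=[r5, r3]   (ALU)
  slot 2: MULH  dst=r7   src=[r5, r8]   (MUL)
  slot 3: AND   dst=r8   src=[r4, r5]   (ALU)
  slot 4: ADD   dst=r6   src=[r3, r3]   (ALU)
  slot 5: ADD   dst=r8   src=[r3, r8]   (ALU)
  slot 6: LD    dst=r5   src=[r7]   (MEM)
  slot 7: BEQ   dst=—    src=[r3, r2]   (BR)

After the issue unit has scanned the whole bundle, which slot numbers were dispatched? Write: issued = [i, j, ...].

#0 ALU src=r3,r5 dispatched  <A:2 Mu:2 Ld:1 B:1 rd:5 wr:3>
#1 ALU src=r5,r3 dispatched  <A:1 Mu:2 Ld:1 B:1 rd:3 wr:2>
#2 MUL src=r5,r8 dispatched  <A:1 Mu:1 Ld:1 B:1 rd:1 wr:1>
#3 ALU src=r4,r5 held:RD_PORT  <A:1 Mu:1 Ld:1 B:1 rd:1 wr:1>
#4 ALU src=r3,r3 dispatched  <A:0 Mu:1 Ld:1 B:1 rd:0 wr:0>
#5 ALU src=r3,r8 held:FU  <A:0 Mu:1 Ld:1 B:1 rd:0 wr:0>
#6 MEM src=r7 held:RD_PORT  <A:0 Mu:1 Ld:1 B:1 rd:0 wr:0>
#7 BR src=r3,r2 held:RD_PORT  <A:0 Mu:1 Ld:1 B:1 rd:0 wr:0>

issued = [0, 1, 2, 4]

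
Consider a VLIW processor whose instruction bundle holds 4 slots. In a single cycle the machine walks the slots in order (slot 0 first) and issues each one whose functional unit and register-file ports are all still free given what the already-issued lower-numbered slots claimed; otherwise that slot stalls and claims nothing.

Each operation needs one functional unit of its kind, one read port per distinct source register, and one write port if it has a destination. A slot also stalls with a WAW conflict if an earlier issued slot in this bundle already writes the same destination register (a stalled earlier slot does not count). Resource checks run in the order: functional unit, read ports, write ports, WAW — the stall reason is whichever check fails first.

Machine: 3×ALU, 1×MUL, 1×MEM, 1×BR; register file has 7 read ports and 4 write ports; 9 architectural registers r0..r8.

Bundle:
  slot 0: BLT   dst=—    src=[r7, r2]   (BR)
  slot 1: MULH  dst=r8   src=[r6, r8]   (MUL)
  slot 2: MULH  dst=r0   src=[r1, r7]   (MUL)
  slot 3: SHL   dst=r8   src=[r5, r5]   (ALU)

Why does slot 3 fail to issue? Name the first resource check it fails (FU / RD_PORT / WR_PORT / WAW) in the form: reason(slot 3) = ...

  0. BR ⇒ go  {3A/1Mu/1Ld/0B | 5r 4w}
  1. MUL→r8 ⇒ go  {3A/0Mu/1Ld/0B | 3r 3w}
  2. MUL→r0 ⇒ no(FU)  {3A/0Mu/1Ld/0B | 3r 3w}
  3. ALU→r8 ⇒ no(WAW)  {3A/0Mu/1Ld/0B | 3r 3w}

reason(slot 3) = WAW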